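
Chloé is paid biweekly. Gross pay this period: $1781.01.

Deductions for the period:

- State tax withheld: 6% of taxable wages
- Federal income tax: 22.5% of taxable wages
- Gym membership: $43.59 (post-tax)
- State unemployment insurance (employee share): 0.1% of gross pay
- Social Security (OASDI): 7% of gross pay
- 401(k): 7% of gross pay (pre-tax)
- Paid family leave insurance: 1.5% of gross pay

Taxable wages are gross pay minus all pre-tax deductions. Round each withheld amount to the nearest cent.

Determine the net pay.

$987.52

401(k): $1781.01 × 0.07 = $124.67
Taxable wages = $1781.01 − $124.67 = $1656.34
State tax withheld: $1656.34 × 0.06 = $99.38
Federal income tax: $1656.34 × 0.225 = $372.68
Paid family leave insurance: $1781.01 × 0.015 = $26.72
Social Security (OASDI): $1781.01 × 0.07 = $124.67
State unemployment insurance (employee share): $1781.01 × 0.001 = $1.78
Gym membership: $43.59
Total deductions = $124.67 + $99.38 + $372.68 + $26.72 + $124.67 + $1.78 + $43.59 = $793.49
Net pay = $1781.01 − $793.49 = $987.52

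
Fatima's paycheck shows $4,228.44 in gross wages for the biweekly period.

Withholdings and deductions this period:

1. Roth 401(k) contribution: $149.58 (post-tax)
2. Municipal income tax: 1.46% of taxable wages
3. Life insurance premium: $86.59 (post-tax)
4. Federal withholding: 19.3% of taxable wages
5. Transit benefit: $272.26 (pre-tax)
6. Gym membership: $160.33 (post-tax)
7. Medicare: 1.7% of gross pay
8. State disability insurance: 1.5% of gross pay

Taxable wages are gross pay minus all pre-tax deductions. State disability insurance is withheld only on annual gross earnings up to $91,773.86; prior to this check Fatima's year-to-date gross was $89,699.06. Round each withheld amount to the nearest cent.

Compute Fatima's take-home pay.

Transit benefit: $272.26
Taxable wages = $4,228.44 − $272.26 = $3,956.18
Municipal income tax: $3,956.18 × 0.0146 = $57.76
Federal withholding: $3,956.18 × 0.193 = $763.54
Medicare: $4,228.44 × 0.017 = $71.88
State disability insurance: only $91,773.86 − $89,699.06 = $2,074.80 of this check is subject → $2,074.80 × 0.015 = $31.12
Roth 401(k) contribution: $149.58
Gym membership: $160.33
Life insurance premium: $86.59
Total deductions = $272.26 + $57.76 + $763.54 + $71.88 + $31.12 + $149.58 + $160.33 + $86.59 = $1,593.06
Net pay = $4,228.44 − $1,593.06 = $2,635.38

$2,635.38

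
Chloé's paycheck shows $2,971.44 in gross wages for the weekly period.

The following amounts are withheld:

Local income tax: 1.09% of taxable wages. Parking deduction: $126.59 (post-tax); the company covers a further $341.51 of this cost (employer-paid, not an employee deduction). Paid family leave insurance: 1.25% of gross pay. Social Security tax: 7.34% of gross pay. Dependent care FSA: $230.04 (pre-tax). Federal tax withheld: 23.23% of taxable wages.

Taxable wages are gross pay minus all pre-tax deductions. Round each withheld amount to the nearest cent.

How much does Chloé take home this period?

Dependent care FSA: $230.04
Taxable wages = $2,971.44 − $230.04 = $2,741.40
Local income tax: $2,741.40 × 0.0109 = $29.88
Federal tax withheld: $2,741.40 × 0.2323 = $636.83
Paid family leave insurance: $2,971.44 × 0.0125 = $37.14
Social Security tax: $2,971.44 × 0.0734 = $218.10
Parking deduction: $126.59
(Employer's $341.51 toward parking deduction is not withheld from the employee.)
Total deductions = $230.04 + $29.88 + $636.83 + $37.14 + $218.10 + $126.59 = $1,278.58
Net pay = $2,971.44 − $1,278.58 = $1,692.86

$1,692.86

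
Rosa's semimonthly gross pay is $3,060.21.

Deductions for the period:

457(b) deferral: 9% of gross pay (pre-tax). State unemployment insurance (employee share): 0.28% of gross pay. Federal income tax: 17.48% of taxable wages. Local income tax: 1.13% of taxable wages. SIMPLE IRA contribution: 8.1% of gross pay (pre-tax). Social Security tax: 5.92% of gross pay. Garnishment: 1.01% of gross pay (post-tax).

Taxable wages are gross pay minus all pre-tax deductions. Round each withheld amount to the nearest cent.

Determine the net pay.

SIMPLE IRA contribution: $3,060.21 × 0.081 = $247.88
457(b) deferral: $3,060.21 × 0.09 = $275.42
Pre-tax total = $247.88 + $275.42 = $523.30
Taxable wages = $3,060.21 − $523.30 = $2,536.91
Federal income tax: $2,536.91 × 0.1748 = $443.45
Local income tax: $2,536.91 × 0.0113 = $28.67
State unemployment insurance (employee share): $3,060.21 × 0.0028 = $8.57
Social Security tax: $3,060.21 × 0.0592 = $181.16
Garnishment: $3,060.21 × 0.0101 = $30.91
Total deductions = $247.88 + $275.42 + $443.45 + $28.67 + $8.57 + $181.16 + $30.91 = $1,216.06
Net pay = $3,060.21 − $1,216.06 = $1,844.15

$1,844.15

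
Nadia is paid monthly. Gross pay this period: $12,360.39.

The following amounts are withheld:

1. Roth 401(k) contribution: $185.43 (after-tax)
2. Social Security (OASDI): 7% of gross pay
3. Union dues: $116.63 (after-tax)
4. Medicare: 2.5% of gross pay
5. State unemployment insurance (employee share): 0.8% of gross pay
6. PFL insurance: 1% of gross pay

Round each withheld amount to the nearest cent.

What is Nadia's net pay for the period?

$10,661.61

Social Security (OASDI): $12,360.39 × 0.07 = $865.23
PFL insurance: $12,360.39 × 0.01 = $123.60
Medicare: $12,360.39 × 0.025 = $309.01
State unemployment insurance (employee share): $12,360.39 × 0.008 = $98.88
Roth 401(k) contribution: $185.43
Union dues: $116.63
Total deductions = $865.23 + $123.60 + $309.01 + $98.88 + $185.43 + $116.63 = $1,698.78
Net pay = $12,360.39 − $1,698.78 = $10,661.61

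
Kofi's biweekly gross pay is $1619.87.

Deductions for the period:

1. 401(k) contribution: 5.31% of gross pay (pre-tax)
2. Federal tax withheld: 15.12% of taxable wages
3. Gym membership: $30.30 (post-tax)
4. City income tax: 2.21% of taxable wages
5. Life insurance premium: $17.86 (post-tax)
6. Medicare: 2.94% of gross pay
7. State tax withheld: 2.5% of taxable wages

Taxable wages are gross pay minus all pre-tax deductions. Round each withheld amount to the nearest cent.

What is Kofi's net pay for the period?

401(k) contribution: $1619.87 × 0.0531 = $86.02
Taxable wages = $1619.87 − $86.02 = $1533.85
City income tax: $1533.85 × 0.0221 = $33.90
State tax withheld: $1533.85 × 0.025 = $38.35
Federal tax withheld: $1533.85 × 0.1512 = $231.92
Medicare: $1619.87 × 0.0294 = $47.62
Life insurance premium: $17.86
Gym membership: $30.30
Total deductions = $86.02 + $33.90 + $38.35 + $231.92 + $47.62 + $17.86 + $30.30 = $485.97
Net pay = $1619.87 − $485.97 = $1133.90

$1133.90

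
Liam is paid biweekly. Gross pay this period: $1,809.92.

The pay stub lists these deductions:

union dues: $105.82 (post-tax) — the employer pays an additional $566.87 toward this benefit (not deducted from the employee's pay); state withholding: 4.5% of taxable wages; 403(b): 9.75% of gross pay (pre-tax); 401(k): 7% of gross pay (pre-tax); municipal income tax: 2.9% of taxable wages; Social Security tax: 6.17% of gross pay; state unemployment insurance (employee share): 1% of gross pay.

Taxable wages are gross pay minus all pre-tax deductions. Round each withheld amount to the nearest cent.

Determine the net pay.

$1,159.67

403(b): $1,809.92 × 0.0975 = $176.47
401(k): $1,809.92 × 0.07 = $126.69
Pre-tax total = $176.47 + $126.69 = $303.16
Taxable wages = $1,809.92 − $303.16 = $1,506.76
State withholding: $1,506.76 × 0.045 = $67.80
Municipal income tax: $1,506.76 × 0.029 = $43.70
Social Security tax: $1,809.92 × 0.0617 = $111.67
State unemployment insurance (employee share): $1,809.92 × 0.01 = $18.10
Union dues: $105.82
(Employer's $566.87 toward union dues is not withheld from the employee.)
Total deductions = $176.47 + $126.69 + $67.80 + $43.70 + $111.67 + $18.10 + $105.82 = $650.25
Net pay = $1,809.92 − $650.25 = $1,159.67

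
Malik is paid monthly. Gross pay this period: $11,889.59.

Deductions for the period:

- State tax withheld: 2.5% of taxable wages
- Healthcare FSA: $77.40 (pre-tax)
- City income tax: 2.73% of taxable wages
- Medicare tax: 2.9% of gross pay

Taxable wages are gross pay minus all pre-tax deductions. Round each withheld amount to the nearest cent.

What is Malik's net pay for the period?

$10,849.62

Healthcare FSA: $77.40
Taxable wages = $11,889.59 − $77.40 = $11,812.19
State tax withheld: $11,812.19 × 0.025 = $295.30
City income tax: $11,812.19 × 0.0273 = $322.47
Medicare tax: $11,889.59 × 0.029 = $344.80
Total deductions = $77.40 + $295.30 + $322.47 + $344.80 = $1,039.97
Net pay = $11,889.59 − $1,039.97 = $10,849.62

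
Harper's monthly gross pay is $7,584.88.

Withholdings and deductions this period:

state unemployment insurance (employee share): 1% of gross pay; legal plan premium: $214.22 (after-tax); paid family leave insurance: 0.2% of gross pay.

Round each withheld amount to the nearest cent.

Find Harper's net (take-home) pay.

$7,279.64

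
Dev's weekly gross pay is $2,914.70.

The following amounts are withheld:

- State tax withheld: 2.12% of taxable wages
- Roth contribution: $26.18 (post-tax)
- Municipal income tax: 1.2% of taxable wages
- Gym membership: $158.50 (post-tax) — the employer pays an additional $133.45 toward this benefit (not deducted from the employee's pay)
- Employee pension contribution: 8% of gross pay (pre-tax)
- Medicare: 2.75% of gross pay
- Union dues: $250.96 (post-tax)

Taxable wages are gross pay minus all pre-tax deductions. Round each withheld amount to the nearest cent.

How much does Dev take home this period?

$2,076.70

Employee pension contribution: $2,914.70 × 0.08 = $233.18
Taxable wages = $2,914.70 − $233.18 = $2,681.52
Municipal income tax: $2,681.52 × 0.012 = $32.18
State tax withheld: $2,681.52 × 0.0212 = $56.85
Medicare: $2,914.70 × 0.0275 = $80.15
Union dues: $250.96
Gym membership: $158.50
Roth contribution: $26.18
(Employer's $133.45 toward gym membership is not withheld from the employee.)
Total deductions = $233.18 + $32.18 + $56.85 + $80.15 + $250.96 + $158.50 + $26.18 = $838.00
Net pay = $2,914.70 − $838.00 = $2,076.70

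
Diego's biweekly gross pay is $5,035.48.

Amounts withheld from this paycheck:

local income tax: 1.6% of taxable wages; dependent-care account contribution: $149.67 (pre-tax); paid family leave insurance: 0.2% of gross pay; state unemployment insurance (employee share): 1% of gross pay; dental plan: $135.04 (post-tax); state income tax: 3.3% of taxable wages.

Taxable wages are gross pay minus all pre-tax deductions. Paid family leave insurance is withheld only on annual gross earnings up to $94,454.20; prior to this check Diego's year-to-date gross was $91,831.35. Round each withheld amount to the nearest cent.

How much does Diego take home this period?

$4,455.77

Dependent-care account contribution: $149.67
Taxable wages = $5,035.48 − $149.67 = $4,885.81
State income tax: $4,885.81 × 0.033 = $161.23
Local income tax: $4,885.81 × 0.016 = $78.17
State unemployment insurance (employee share): $5,035.48 × 0.01 = $50.35
Paid family leave insurance: only $94,454.20 − $91,831.35 = $2,622.85 of this check is subject → $2,622.85 × 0.002 = $5.25
Dental plan: $135.04
Total deductions = $149.67 + $161.23 + $78.17 + $50.35 + $5.25 + $135.04 = $579.71
Net pay = $5,035.48 − $579.71 = $4,455.77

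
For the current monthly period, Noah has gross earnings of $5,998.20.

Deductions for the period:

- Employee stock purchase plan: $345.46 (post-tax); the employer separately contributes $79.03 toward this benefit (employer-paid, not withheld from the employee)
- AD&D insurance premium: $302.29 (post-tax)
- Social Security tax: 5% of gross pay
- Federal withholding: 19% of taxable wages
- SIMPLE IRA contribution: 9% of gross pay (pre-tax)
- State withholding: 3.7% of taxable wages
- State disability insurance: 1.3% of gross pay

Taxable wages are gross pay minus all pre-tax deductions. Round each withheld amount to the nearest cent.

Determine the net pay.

SIMPLE IRA contribution: $5,998.20 × 0.09 = $539.84
Taxable wages = $5,998.20 − $539.84 = $5,458.36
Federal withholding: $5,458.36 × 0.19 = $1,037.09
State withholding: $5,458.36 × 0.037 = $201.96
Social Security tax: $5,998.20 × 0.05 = $299.91
State disability insurance: $5,998.20 × 0.013 = $77.98
AD&D insurance premium: $302.29
Employee stock purchase plan: $345.46
(Employer's $79.03 toward employee stock purchase plan is not withheld from the employee.)
Total deductions = $539.84 + $1,037.09 + $201.96 + $299.91 + $77.98 + $302.29 + $345.46 = $2,804.53
Net pay = $5,998.20 − $2,804.53 = $3,193.67

$3,193.67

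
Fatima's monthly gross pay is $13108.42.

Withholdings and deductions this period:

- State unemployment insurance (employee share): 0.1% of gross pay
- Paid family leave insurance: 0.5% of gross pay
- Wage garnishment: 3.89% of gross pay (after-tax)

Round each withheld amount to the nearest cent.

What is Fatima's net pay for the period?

State unemployment insurance (employee share): $13108.42 × 0.001 = $13.11
Paid family leave insurance: $13108.42 × 0.005 = $65.54
Wage garnishment: $13108.42 × 0.0389 = $509.92
Total deductions = $13.11 + $65.54 + $509.92 = $588.57
Net pay = $13108.42 − $588.57 = $12519.85

$12519.85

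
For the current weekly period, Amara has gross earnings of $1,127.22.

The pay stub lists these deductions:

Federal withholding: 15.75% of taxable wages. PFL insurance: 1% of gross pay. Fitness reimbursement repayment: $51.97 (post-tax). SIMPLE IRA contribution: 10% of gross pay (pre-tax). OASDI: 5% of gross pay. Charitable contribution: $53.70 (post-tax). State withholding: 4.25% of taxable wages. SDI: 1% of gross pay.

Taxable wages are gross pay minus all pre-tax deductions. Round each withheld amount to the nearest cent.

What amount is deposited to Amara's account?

$627.03

SIMPLE IRA contribution: $1,127.22 × 0.1 = $112.72
Taxable wages = $1,127.22 − $112.72 = $1,014.50
Federal withholding: $1,014.50 × 0.1575 = $159.78
State withholding: $1,014.50 × 0.0425 = $43.12
SDI: $1,127.22 × 0.01 = $11.27
OASDI: $1,127.22 × 0.05 = $56.36
PFL insurance: $1,127.22 × 0.01 = $11.27
Fitness reimbursement repayment: $51.97
Charitable contribution: $53.70
Total deductions = $112.72 + $159.78 + $43.12 + $11.27 + $56.36 + $11.27 + $51.97 + $53.70 = $500.19
Net pay = $1,127.22 − $500.19 = $627.03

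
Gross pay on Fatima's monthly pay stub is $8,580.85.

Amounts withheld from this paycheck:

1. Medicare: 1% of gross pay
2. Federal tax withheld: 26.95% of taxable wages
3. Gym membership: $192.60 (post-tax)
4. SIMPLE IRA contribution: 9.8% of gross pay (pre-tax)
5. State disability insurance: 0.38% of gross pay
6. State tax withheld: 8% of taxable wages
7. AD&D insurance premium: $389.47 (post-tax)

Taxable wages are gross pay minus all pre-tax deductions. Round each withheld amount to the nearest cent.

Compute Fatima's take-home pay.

$4,334.34

SIMPLE IRA contribution: $8,580.85 × 0.098 = $840.92
Taxable wages = $8,580.85 − $840.92 = $7,739.93
Federal tax withheld: $7,739.93 × 0.2695 = $2,085.91
State tax withheld: $7,739.93 × 0.08 = $619.19
Medicare: $8,580.85 × 0.01 = $85.81
State disability insurance: $8,580.85 × 0.0038 = $32.61
Gym membership: $192.60
AD&D insurance premium: $389.47
Total deductions = $840.92 + $2,085.91 + $619.19 + $85.81 + $32.61 + $192.60 + $389.47 = $4,246.51
Net pay = $8,580.85 − $4,246.51 = $4,334.34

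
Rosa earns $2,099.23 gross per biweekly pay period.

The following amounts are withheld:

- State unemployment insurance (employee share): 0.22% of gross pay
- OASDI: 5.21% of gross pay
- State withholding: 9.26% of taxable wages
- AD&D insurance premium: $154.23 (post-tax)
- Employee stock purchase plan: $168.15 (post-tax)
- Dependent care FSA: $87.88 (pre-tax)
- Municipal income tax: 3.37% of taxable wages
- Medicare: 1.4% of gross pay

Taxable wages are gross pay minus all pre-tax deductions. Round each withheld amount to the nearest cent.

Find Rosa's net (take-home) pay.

$1,291.56

Dependent care FSA: $87.88
Taxable wages = $2,099.23 − $87.88 = $2,011.35
Municipal income tax: $2,011.35 × 0.0337 = $67.78
State withholding: $2,011.35 × 0.0926 = $186.25
State unemployment insurance (employee share): $2,099.23 × 0.0022 = $4.62
OASDI: $2,099.23 × 0.0521 = $109.37
Medicare: $2,099.23 × 0.014 = $29.39
Employee stock purchase plan: $168.15
AD&D insurance premium: $154.23
Total deductions = $87.88 + $67.78 + $186.25 + $4.62 + $109.37 + $29.39 + $168.15 + $154.23 = $807.67
Net pay = $2,099.23 − $807.67 = $1,291.56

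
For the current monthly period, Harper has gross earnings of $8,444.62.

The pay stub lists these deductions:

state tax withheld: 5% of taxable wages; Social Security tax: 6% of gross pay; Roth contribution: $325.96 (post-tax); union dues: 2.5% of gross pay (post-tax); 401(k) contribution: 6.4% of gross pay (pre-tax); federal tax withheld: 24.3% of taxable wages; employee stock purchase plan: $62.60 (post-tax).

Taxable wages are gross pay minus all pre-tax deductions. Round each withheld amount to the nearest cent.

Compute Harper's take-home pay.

401(k) contribution: $8,444.62 × 0.064 = $540.46
Taxable wages = $8,444.62 − $540.46 = $7,904.16
Federal tax withheld: $7,904.16 × 0.243 = $1,920.71
State tax withheld: $7,904.16 × 0.05 = $395.21
Social Security tax: $8,444.62 × 0.06 = $506.68
Employee stock purchase plan: $62.60
Roth contribution: $325.96
Union dues: $8,444.62 × 0.025 = $211.12
Total deductions = $540.46 + $1,920.71 + $395.21 + $506.68 + $62.60 + $325.96 + $211.12 = $3,962.74
Net pay = $8,444.62 − $3,962.74 = $4,481.88

$4,481.88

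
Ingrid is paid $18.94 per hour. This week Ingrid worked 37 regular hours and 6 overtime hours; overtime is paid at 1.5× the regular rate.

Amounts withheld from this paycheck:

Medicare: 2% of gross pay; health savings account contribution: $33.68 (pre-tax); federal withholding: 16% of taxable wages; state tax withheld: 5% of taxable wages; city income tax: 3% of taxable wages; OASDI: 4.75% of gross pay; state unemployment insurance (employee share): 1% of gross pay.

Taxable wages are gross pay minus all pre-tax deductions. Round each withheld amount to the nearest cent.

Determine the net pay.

$569.03

Regular pay: 37 × $18.94 = $700.78
Overtime pay: 6 × $18.94 × 1.5 = $170.46
Gross pay = $700.78 + $170.46 = $871.24
Health savings account contribution: $33.68
Taxable wages = $871.24 − $33.68 = $837.56
Federal withholding: $837.56 × 0.16 = $134.01
City income tax: $837.56 × 0.03 = $25.13
State tax withheld: $837.56 × 0.05 = $41.88
State unemployment insurance (employee share): $871.24 × 0.01 = $8.71
Medicare: $871.24 × 0.02 = $17.42
OASDI: $871.24 × 0.0475 = $41.38
Total deductions = $33.68 + $134.01 + $25.13 + $41.88 + $8.71 + $17.42 + $41.38 = $302.21
Net pay = $871.24 − $302.21 = $569.03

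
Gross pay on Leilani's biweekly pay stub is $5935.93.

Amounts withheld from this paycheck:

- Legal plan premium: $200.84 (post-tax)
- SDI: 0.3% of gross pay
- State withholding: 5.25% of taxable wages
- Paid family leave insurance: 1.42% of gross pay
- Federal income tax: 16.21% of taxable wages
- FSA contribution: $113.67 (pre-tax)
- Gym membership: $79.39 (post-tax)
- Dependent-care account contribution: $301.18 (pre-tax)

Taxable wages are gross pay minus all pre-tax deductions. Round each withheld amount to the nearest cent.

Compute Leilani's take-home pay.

$3953.92

FSA contribution: $113.67
Dependent-care account contribution: $301.18
Pre-tax total = $113.67 + $301.18 = $414.85
Taxable wages = $5935.93 − $414.85 = $5521.08
Federal income tax: $5521.08 × 0.1621 = $894.97
State withholding: $5521.08 × 0.0525 = $289.86
SDI: $5935.93 × 0.003 = $17.81
Paid family leave insurance: $5935.93 × 0.0142 = $84.29
Legal plan premium: $200.84
Gym membership: $79.39
Total deductions = $113.67 + $301.18 + $894.97 + $289.86 + $17.81 + $84.29 + $200.84 + $79.39 = $1982.01
Net pay = $5935.93 − $1982.01 = $3953.92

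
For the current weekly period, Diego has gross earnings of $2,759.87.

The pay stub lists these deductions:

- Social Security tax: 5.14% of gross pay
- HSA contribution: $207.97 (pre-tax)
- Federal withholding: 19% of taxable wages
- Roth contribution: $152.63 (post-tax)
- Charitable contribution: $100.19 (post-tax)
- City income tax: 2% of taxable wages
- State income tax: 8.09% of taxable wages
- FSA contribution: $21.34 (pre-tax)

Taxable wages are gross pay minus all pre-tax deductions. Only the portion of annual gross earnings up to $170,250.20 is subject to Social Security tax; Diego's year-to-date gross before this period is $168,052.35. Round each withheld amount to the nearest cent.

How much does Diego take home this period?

$1,428.63

HSA contribution: $207.97
FSA contribution: $21.34
Pre-tax total = $207.97 + $21.34 = $229.31
Taxable wages = $2,759.87 − $229.31 = $2,530.56
City income tax: $2,530.56 × 0.02 = $50.61
Federal withholding: $2,530.56 × 0.19 = $480.81
State income tax: $2,530.56 × 0.0809 = $204.72
Social Security tax: only $170,250.20 − $168,052.35 = $2,197.85 of this check is subject → $2,197.85 × 0.0514 = $112.97
Charitable contribution: $100.19
Roth contribution: $152.63
Total deductions = $207.97 + $21.34 + $50.61 + $480.81 + $204.72 + $112.97 + $100.19 + $152.63 = $1,331.24
Net pay = $2,759.87 − $1,331.24 = $1,428.63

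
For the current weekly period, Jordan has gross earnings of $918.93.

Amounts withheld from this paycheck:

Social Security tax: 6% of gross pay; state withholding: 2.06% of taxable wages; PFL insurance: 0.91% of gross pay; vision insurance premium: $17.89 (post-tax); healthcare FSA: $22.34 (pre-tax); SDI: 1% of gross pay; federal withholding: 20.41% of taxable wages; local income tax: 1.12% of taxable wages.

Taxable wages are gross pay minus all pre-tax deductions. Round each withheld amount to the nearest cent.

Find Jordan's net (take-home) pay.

$594.51

Healthcare FSA: $22.34
Taxable wages = $918.93 − $22.34 = $896.59
Federal withholding: $896.59 × 0.2041 = $182.99
Local income tax: $896.59 × 0.0112 = $10.04
State withholding: $896.59 × 0.0206 = $18.47
SDI: $918.93 × 0.01 = $9.19
PFL insurance: $918.93 × 0.0091 = $8.36
Social Security tax: $918.93 × 0.06 = $55.14
Vision insurance premium: $17.89
Total deductions = $22.34 + $182.99 + $10.04 + $18.47 + $9.19 + $8.36 + $55.14 + $17.89 = $324.42
Net pay = $918.93 − $324.42 = $594.51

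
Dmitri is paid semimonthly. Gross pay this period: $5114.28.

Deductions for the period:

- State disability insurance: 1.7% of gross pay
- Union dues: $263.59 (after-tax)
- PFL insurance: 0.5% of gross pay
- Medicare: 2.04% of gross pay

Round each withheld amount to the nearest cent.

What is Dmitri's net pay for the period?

Medicare: $5114.28 × 0.0204 = $104.33
PFL insurance: $5114.28 × 0.005 = $25.57
State disability insurance: $5114.28 × 0.017 = $86.94
Union dues: $263.59
Total deductions = $104.33 + $25.57 + $86.94 + $263.59 = $480.43
Net pay = $5114.28 − $480.43 = $4633.85

$4633.85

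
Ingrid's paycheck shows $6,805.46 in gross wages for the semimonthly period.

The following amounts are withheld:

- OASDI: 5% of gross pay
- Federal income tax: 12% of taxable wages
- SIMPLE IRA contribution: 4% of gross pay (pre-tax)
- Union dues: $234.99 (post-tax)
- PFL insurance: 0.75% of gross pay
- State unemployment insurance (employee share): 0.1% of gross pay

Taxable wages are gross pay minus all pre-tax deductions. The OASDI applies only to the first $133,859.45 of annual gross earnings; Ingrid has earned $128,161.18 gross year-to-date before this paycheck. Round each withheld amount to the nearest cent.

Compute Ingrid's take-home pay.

SIMPLE IRA contribution: $6,805.46 × 0.04 = $272.22
Taxable wages = $6,805.46 − $272.22 = $6,533.24
Federal income tax: $6,533.24 × 0.12 = $783.99
OASDI: only $133,859.45 − $128,161.18 = $5,698.27 of this check is subject → $5,698.27 × 0.05 = $284.91
PFL insurance: $6,805.46 × 0.0075 = $51.04
State unemployment insurance (employee share): $6,805.46 × 0.001 = $6.81
Union dues: $234.99
Total deductions = $272.22 + $783.99 + $284.91 + $51.04 + $6.81 + $234.99 = $1,633.96
Net pay = $6,805.46 − $1,633.96 = $5,171.50

$5,171.50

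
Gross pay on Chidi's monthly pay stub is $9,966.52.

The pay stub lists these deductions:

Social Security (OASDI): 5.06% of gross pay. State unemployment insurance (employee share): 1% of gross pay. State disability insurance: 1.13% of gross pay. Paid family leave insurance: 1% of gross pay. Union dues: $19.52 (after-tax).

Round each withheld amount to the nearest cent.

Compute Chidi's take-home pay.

$9,130.73

State disability insurance: $9,966.52 × 0.0113 = $112.62
Paid family leave insurance: $9,966.52 × 0.01 = $99.67
State unemployment insurance (employee share): $9,966.52 × 0.01 = $99.67
Social Security (OASDI): $9,966.52 × 0.0506 = $504.31
Union dues: $19.52
Total deductions = $112.62 + $99.67 + $99.67 + $504.31 + $19.52 = $835.79
Net pay = $9,966.52 − $835.79 = $9,130.73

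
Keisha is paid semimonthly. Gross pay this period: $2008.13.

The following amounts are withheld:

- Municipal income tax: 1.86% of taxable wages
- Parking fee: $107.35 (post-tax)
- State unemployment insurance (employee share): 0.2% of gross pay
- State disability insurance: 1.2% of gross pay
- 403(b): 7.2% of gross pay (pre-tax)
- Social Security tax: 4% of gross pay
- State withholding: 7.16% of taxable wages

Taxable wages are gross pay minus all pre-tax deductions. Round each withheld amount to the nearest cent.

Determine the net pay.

$1479.65

403(b): $2008.13 × 0.072 = $144.59
Taxable wages = $2008.13 − $144.59 = $1863.54
State withholding: $1863.54 × 0.0716 = $133.43
Municipal income tax: $1863.54 × 0.0186 = $34.66
State disability insurance: $2008.13 × 0.012 = $24.10
State unemployment insurance (employee share): $2008.13 × 0.002 = $4.02
Social Security tax: $2008.13 × 0.04 = $80.33
Parking fee: $107.35
Total deductions = $144.59 + $133.43 + $34.66 + $24.10 + $4.02 + $80.33 + $107.35 = $528.48
Net pay = $2008.13 − $528.48 = $1479.65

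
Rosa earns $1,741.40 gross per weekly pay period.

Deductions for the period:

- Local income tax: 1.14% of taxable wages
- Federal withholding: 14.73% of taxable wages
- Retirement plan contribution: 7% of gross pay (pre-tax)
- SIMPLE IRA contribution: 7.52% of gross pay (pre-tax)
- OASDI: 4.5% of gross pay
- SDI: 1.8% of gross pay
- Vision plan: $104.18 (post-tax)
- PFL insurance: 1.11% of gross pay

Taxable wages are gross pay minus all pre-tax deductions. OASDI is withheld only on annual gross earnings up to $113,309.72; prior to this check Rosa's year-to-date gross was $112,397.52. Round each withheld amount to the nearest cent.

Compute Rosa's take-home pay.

$1,056.41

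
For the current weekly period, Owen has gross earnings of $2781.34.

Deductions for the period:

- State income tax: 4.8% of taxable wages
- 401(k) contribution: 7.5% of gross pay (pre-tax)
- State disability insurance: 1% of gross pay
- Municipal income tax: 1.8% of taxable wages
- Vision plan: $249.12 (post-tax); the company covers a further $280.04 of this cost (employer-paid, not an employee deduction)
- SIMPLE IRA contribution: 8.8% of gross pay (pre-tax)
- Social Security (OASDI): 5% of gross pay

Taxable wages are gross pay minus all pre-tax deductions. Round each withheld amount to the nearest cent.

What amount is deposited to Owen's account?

401(k) contribution: $2781.34 × 0.075 = $208.60
SIMPLE IRA contribution: $2781.34 × 0.088 = $244.76
Pre-tax total = $208.60 + $244.76 = $453.36
Taxable wages = $2781.34 − $453.36 = $2327.98
State income tax: $2327.98 × 0.048 = $111.74
Municipal income tax: $2327.98 × 0.018 = $41.90
State disability insurance: $2781.34 × 0.01 = $27.81
Social Security (OASDI): $2781.34 × 0.05 = $139.07
Vision plan: $249.12
(Employer's $280.04 toward vision plan is not withheld from the employee.)
Total deductions = $208.60 + $244.76 + $111.74 + $41.90 + $27.81 + $139.07 + $249.12 = $1023.00
Net pay = $2781.34 − $1023.00 = $1758.34

$1758.34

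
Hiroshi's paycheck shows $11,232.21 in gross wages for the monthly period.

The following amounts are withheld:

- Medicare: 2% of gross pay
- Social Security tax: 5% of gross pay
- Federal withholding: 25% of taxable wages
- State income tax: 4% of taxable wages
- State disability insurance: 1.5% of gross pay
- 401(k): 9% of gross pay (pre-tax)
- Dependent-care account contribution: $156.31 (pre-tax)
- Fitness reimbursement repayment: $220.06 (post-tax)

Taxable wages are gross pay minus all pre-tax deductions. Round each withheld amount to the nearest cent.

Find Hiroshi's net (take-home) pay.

401(k): $11,232.21 × 0.09 = $1,010.90
Dependent-care account contribution: $156.31
Pre-tax total = $1,010.90 + $156.31 = $1,167.21
Taxable wages = $11,232.21 − $1,167.21 = $10,065.00
State income tax: $10,065.00 × 0.04 = $402.60
Federal withholding: $10,065.00 × 0.25 = $2,516.25
State disability insurance: $11,232.21 × 0.015 = $168.48
Medicare: $11,232.21 × 0.02 = $224.64
Social Security tax: $11,232.21 × 0.05 = $561.61
Fitness reimbursement repayment: $220.06
Total deductions = $1,010.90 + $156.31 + $402.60 + $2,516.25 + $168.48 + $224.64 + $561.61 + $220.06 = $5,260.85
Net pay = $11,232.21 − $5,260.85 = $5,971.36

$5,971.36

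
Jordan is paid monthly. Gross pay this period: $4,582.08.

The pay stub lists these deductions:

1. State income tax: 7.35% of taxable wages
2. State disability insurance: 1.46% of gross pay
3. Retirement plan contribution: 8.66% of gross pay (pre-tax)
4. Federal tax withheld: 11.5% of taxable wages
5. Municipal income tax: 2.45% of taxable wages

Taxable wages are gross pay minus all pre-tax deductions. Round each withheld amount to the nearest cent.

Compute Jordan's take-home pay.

$3,226.90

Retirement plan contribution: $4,582.08 × 0.0866 = $396.81
Taxable wages = $4,582.08 − $396.81 = $4,185.27
Federal tax withheld: $4,185.27 × 0.115 = $481.31
State income tax: $4,185.27 × 0.0735 = $307.62
Municipal income tax: $4,185.27 × 0.0245 = $102.54
State disability insurance: $4,582.08 × 0.0146 = $66.90
Total deductions = $396.81 + $481.31 + $307.62 + $102.54 + $66.90 = $1,355.18
Net pay = $4,582.08 − $1,355.18 = $3,226.90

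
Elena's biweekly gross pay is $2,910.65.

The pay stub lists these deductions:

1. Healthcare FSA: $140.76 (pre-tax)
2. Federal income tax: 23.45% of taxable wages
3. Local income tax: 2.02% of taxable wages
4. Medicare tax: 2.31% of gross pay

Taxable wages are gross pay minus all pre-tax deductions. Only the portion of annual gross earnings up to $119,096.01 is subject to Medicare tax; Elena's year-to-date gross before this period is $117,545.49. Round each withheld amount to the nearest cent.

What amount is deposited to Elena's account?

$2,028.58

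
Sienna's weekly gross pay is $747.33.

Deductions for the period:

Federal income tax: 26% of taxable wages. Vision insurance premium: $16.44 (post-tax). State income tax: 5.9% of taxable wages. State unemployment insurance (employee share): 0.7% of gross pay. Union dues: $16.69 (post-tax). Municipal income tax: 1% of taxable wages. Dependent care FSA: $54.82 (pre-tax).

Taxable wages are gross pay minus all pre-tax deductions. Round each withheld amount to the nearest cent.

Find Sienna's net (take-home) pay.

Dependent care FSA: $54.82
Taxable wages = $747.33 − $54.82 = $692.51
State income tax: $692.51 × 0.059 = $40.86
Municipal income tax: $692.51 × 0.01 = $6.93
Federal income tax: $692.51 × 0.26 = $180.05
State unemployment insurance (employee share): $747.33 × 0.007 = $5.23
Union dues: $16.69
Vision insurance premium: $16.44
Total deductions = $54.82 + $40.86 + $6.93 + $180.05 + $5.23 + $16.69 + $16.44 = $321.02
Net pay = $747.33 − $321.02 = $426.31

$426.31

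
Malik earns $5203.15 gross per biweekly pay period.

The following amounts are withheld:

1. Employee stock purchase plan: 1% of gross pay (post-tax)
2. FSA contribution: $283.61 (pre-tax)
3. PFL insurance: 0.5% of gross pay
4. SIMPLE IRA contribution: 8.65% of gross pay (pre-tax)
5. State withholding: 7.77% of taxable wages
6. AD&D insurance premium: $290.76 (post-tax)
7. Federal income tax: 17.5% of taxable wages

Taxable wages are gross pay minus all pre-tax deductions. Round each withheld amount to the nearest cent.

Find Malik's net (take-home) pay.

$2971.22

FSA contribution: $283.61
SIMPLE IRA contribution: $5203.15 × 0.0865 = $450.07
Pre-tax total = $283.61 + $450.07 = $733.68
Taxable wages = $5203.15 − $733.68 = $4469.47
Federal income tax: $4469.47 × 0.175 = $782.16
State withholding: $4469.47 × 0.0777 = $347.28
PFL insurance: $5203.15 × 0.005 = $26.02
Employee stock purchase plan: $5203.15 × 0.01 = $52.03
AD&D insurance premium: $290.76
Total deductions = $283.61 + $450.07 + $782.16 + $347.28 + $26.02 + $52.03 + $290.76 = $2231.93
Net pay = $5203.15 − $2231.93 = $2971.22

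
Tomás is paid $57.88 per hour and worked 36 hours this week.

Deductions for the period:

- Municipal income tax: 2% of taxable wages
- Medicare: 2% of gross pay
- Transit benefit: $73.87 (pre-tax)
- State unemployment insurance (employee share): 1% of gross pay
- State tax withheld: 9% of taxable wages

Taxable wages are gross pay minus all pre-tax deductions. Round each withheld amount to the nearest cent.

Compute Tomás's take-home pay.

Gross pay: 36 × $57.88 = $2,083.68
Transit benefit: $73.87
Taxable wages = $2,083.68 − $73.87 = $2,009.81
State tax withheld: $2,009.81 × 0.09 = $180.88
Municipal income tax: $2,009.81 × 0.02 = $40.20
Medicare: $2,083.68 × 0.02 = $41.67
State unemployment insurance (employee share): $2,083.68 × 0.01 = $20.84
Total deductions = $73.87 + $180.88 + $40.20 + $41.67 + $20.84 = $357.46
Net pay = $2,083.68 − $357.46 = $1,726.22

$1,726.22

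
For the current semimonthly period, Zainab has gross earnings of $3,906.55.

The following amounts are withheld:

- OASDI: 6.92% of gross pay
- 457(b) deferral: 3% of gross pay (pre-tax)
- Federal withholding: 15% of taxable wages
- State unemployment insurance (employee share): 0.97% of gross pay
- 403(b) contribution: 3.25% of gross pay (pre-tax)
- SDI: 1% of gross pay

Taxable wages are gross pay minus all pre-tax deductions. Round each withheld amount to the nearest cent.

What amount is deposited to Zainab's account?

$2,765.74

457(b) deferral: $3,906.55 × 0.03 = $117.20
403(b) contribution: $3,906.55 × 0.0325 = $126.96
Pre-tax total = $117.20 + $126.96 = $244.16
Taxable wages = $3,906.55 − $244.16 = $3,662.39
Federal withholding: $3,662.39 × 0.15 = $549.36
State unemployment insurance (employee share): $3,906.55 × 0.0097 = $37.89
OASDI: $3,906.55 × 0.0692 = $270.33
SDI: $3,906.55 × 0.01 = $39.07
Total deductions = $117.20 + $126.96 + $549.36 + $37.89 + $270.33 + $39.07 = $1,140.81
Net pay = $3,906.55 − $1,140.81 = $2,765.74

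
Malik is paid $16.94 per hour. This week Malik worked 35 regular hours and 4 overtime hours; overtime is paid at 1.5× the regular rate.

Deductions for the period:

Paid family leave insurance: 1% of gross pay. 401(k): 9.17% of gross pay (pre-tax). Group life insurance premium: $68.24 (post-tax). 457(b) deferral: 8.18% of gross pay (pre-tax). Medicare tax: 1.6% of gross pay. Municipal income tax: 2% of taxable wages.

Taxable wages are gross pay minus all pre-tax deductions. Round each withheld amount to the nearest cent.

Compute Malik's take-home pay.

$476.26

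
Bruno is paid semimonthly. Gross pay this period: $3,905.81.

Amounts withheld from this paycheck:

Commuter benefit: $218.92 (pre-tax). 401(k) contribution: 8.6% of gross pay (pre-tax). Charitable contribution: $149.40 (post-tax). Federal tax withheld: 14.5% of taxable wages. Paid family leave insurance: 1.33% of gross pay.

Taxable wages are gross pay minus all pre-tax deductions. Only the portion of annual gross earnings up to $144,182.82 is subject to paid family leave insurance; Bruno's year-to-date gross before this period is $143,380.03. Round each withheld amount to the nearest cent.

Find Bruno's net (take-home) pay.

401(k) contribution: $3,905.81 × 0.086 = $335.90
Commuter benefit: $218.92
Pre-tax total = $335.90 + $218.92 = $554.82
Taxable wages = $3,905.81 − $554.82 = $3,350.99
Federal tax withheld: $3,350.99 × 0.145 = $485.89
Paid family leave insurance: only $144,182.82 − $143,380.03 = $802.79 of this check is subject → $802.79 × 0.0133 = $10.68
Charitable contribution: $149.40
Total deductions = $335.90 + $218.92 + $485.89 + $10.68 + $149.40 = $1,200.79
Net pay = $3,905.81 − $1,200.79 = $2,705.02

$2,705.02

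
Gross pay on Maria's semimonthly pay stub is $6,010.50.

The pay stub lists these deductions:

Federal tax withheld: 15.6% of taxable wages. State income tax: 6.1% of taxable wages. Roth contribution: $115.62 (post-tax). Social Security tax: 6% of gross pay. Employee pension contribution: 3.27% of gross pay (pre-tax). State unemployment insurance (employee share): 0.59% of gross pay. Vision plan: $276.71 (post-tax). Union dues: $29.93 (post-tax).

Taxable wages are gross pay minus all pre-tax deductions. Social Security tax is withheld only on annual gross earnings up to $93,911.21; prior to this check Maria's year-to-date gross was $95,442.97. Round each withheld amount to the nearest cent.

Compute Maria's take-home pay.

$4,094.61

Employee pension contribution: $6,010.50 × 0.0327 = $196.54
Taxable wages = $6,010.50 − $196.54 = $5,813.96
State income tax: $5,813.96 × 0.061 = $354.65
Federal tax withheld: $5,813.96 × 0.156 = $906.98
State unemployment insurance (employee share): $6,010.50 × 0.0059 = $35.46
Social Security tax: annual cap $93,911.21 already reached (YTD $95,442.97), so $0.00
Vision plan: $276.71
Union dues: $29.93
Roth contribution: $115.62
Total deductions = $196.54 + $354.65 + $906.98 + $35.46 + $0.00 + $276.71 + $29.93 + $115.62 = $1,915.89
Net pay = $6,010.50 − $1,915.89 = $4,094.61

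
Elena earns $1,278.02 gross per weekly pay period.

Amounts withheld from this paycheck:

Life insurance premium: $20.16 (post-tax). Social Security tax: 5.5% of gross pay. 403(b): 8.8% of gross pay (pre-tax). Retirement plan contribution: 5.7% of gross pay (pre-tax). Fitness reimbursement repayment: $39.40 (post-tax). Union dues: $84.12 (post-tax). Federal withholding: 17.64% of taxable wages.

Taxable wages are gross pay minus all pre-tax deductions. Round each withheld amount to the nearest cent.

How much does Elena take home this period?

$685.98

Retirement plan contribution: $1,278.02 × 0.057 = $72.85
403(b): $1,278.02 × 0.088 = $112.47
Pre-tax total = $72.85 + $112.47 = $185.32
Taxable wages = $1,278.02 − $185.32 = $1,092.70
Federal withholding: $1,092.70 × 0.1764 = $192.75
Social Security tax: $1,278.02 × 0.055 = $70.29
Fitness reimbursement repayment: $39.40
Union dues: $84.12
Life insurance premium: $20.16
Total deductions = $72.85 + $112.47 + $192.75 + $70.29 + $39.40 + $84.12 + $20.16 = $592.04
Net pay = $1,278.02 − $592.04 = $685.98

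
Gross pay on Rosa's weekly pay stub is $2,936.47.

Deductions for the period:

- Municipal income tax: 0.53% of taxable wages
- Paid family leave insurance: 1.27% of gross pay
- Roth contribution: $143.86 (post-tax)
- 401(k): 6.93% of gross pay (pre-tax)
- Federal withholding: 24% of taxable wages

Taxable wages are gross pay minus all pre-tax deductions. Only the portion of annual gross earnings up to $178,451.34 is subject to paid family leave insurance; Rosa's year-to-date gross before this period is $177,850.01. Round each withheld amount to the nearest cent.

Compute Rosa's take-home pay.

$1,911.08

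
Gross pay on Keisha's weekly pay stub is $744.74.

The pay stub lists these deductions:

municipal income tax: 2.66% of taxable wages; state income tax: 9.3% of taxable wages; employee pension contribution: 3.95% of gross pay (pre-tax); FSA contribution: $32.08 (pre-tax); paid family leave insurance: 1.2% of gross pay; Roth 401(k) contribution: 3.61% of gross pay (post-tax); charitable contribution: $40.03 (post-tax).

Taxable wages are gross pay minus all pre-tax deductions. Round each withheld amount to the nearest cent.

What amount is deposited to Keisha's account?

$525.67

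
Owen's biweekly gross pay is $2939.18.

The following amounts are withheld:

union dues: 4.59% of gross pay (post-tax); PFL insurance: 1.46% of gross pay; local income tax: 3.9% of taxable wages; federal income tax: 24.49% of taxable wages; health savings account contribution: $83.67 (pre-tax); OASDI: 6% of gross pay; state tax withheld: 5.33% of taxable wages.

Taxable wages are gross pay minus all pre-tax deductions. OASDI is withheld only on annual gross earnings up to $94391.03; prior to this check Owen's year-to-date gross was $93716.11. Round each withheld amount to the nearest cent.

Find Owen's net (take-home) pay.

$1674.32

Health savings account contribution: $83.67
Taxable wages = $2939.18 − $83.67 = $2855.51
State tax withheld: $2855.51 × 0.0533 = $152.20
Local income tax: $2855.51 × 0.039 = $111.36
Federal income tax: $2855.51 × 0.2449 = $699.31
PFL insurance: $2939.18 × 0.0146 = $42.91
OASDI: only $94391.03 − $93716.11 = $674.92 of this check is subject → $674.92 × 0.06 = $40.50
Union dues: $2939.18 × 0.0459 = $134.91
Total deductions = $83.67 + $152.20 + $111.36 + $699.31 + $42.91 + $40.50 + $134.91 = $1264.86
Net pay = $2939.18 − $1264.86 = $1674.32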